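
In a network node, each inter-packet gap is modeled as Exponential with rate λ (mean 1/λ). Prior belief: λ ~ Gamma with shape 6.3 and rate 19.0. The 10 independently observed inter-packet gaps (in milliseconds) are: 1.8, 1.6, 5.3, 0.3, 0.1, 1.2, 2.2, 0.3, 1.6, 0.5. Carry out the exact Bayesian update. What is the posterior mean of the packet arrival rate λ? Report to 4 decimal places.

0.4808

With a Gamma(shape α, rate β) prior on the exponential rate λ, the posterior after n observations with total T = Σxᵢ is Gamma(α+n, β+T).
Sum of observations T = 14.9 milliseconds; n = 10.
Posterior: Gamma(6.3+10, 19.0+14.9) = Gamma(16.3, 33.9).
Posterior mean of λ = α/β = 16.3/33.9 = 0.4808.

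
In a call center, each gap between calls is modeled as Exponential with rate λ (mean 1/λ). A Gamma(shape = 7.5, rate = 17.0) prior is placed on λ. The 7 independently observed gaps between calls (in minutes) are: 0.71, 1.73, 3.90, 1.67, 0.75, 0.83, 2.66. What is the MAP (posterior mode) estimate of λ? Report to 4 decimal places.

0.4615

With a Gamma(shape α, rate β) prior on the exponential rate λ, the posterior after n observations with total T = Σxᵢ is Gamma(α+n, β+T).
Sum of observations T = 12.25 minutes; n = 7.
Posterior: Gamma(7.5+7, 17.0+12.25) = Gamma(14.5, 29.25).
Mode = (α−1)/β = 0.4615.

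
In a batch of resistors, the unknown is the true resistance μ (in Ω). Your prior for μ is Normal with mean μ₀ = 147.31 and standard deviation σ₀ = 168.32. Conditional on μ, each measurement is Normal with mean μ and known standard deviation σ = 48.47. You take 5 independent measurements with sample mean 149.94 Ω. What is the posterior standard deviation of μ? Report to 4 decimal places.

21.4989

For Normal data with known variance σ², a Normal(μ₀, σ₀²) prior on μ is conjugate. Posterior precision = 1/σ₀² + n/σ²; posterior mean is the precision-weighted average of μ₀ and x̄.
σ₀² = 168.32² = 28331.6224, σ² = 48.47² = 2349.3409; σ² + n·σ₀² = 2349.3409 + 5·28331.6224 = 144007.4529.
Posterior precision = 1/σ₀² + n/σ² = 1/28331.6224 + 5/2349.3409 = (σ² + n·σ₀²)/(σ₀²σ²) = 144007.4529/(28331.6224·2349.3409); posterior variance σₙ² = σ₀²σ²/(σ² + n·σ₀²) = 28331.6224·2349.3409/144007.4529 = 462.202740.
Posterior SD = √σₙ² = √(28331.6224·2349.3409/144007.4529) = 21.4989.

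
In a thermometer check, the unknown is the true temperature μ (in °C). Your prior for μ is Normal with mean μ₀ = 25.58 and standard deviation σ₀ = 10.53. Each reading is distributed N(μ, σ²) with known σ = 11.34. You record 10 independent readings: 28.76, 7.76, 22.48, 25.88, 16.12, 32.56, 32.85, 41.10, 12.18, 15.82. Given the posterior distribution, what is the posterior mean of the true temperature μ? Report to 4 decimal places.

For Normal data with known variance σ², a Normal(μ₀, σ₀²) prior on μ is conjugate. Posterior precision = 1/σ₀² + n/σ²; posterior mean is the precision-weighted average of μ₀ and x̄.
Σxᵢ = 28.76 + 7.76 + 22.48 + 25.88 + 16.12 + 32.56 + 32.85 + 41.10 + 12.18 + 15.82 = 235.51, so n·x̄ = 235.51.
σ₀² = 10.53² = 110.8809, σ² = 11.34² = 128.5956; σ² + n·σ₀² = 128.5956 + 10·110.8809 = 1237.4046.
Posterior mean = (μ₀/σ₀² + n·x̄/σ²)/(1/σ₀² + n/σ²) = (σ²·μ₀ + σ₀²·n·x̄)/(σ² + n·σ₀²) = (128.5956·25.58 + 110.8809·235.51)/1237.4046 = 29403.036207/1237.4046 = 23.7619.

23.7619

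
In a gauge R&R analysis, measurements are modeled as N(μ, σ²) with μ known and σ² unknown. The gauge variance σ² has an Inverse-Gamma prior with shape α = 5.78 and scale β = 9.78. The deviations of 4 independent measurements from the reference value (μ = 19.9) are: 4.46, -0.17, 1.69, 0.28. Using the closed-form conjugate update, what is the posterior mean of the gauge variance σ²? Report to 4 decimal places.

3.1279

With known mean μ and an Inverse-Gamma(α, β) prior on σ², the Normal likelihood is conjugate: posterior is Inv-Gamma(α + n/2, β + Σ(xᵢ−μ)²/2).
Σ(xᵢ−μ)² = (4.46)² + (-0.17)² + (1.69)² + (0.28)² = 22.8550.
Posterior: Inv-Gamma(5.78 + 4/2, 9.78 + 22.8550/2) = Inv-Gamma(7.78, 21.20750).
E[σ²|data] = β/(α−1) = 21.20750/6.78 = 3.1279.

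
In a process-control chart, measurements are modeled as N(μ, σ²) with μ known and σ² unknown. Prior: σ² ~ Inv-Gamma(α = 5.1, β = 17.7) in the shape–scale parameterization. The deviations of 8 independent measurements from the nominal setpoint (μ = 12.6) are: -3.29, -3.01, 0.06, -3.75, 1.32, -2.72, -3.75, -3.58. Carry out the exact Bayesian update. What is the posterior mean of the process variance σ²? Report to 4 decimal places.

6.5043

With known mean μ and an Inverse-Gamma(α, β) prior on σ², the Normal likelihood is conjugate: posterior is Inv-Gamma(α + n/2, β + Σ(xᵢ−μ)²/2).
Σ(xᵢ−μ)² = (-3.29)² + (-3.01)² + (0.06)² + (-3.75)² + (1.32)² + (-2.72)² + (-3.75)² + (-3.58)² = 69.9700.
Posterior: Inv-Gamma(5.1 + 8/2, 17.7 + 69.9700/2) = Inv-Gamma(9.10, 52.68500).
E[σ²|data] = β/(α−1) = 52.68500/8.10 = 6.5043.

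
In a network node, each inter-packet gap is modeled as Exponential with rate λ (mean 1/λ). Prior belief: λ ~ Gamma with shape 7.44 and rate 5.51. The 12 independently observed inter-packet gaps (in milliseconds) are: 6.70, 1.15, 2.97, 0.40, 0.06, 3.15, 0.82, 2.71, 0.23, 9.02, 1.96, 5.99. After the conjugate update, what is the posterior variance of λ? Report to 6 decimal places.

0.011753

With a Gamma(shape α, rate β) prior on the exponential rate λ, the posterior after n observations with total T = Σxᵢ is Gamma(α+n, β+T).
Sum of observations T = 35.16 milliseconds; n = 12.
Posterior: Gamma(7.44+12, 5.51+35.16) = Gamma(19.44, 40.67).
Var = α/β² = 0.011753.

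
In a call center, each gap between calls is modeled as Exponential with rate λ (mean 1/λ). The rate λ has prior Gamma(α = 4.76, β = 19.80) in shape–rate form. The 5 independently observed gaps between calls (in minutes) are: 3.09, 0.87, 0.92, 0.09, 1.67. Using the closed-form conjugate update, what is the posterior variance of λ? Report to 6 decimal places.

0.013961

With a Gamma(shape α, rate β) prior on the exponential rate λ, the posterior after n observations with total T = Σxᵢ is Gamma(α+n, β+T).
Sum of observations T = 6.64 minutes; n = 5.
Posterior: Gamma(4.76+5, 19.80+6.64) = Gamma(9.76, 26.44).
Var = α/β² = 0.013961.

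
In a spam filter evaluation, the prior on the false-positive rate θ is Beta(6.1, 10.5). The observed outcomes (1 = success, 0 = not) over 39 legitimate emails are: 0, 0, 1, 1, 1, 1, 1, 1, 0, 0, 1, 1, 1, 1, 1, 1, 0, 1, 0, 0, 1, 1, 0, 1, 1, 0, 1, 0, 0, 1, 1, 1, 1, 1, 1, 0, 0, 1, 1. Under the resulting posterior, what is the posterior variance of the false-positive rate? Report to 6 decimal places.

0.004311

The Beta prior is conjugate to a Binomial/Bernoulli likelihood; the update adds successes to α and failures to β.
Posterior: Beta(α+k, β+n−k) = Beta(6.1+26, 10.5+13) = Beta(32.1, 23.5).
Var = αβ/((α+β)²(α+β+1)) = 32.1·23.5/(55.6²·56.6) = 0.004311.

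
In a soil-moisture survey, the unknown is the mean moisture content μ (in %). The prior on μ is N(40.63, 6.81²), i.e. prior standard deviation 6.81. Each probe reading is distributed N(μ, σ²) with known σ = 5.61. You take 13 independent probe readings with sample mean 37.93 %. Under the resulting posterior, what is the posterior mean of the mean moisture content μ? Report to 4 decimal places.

For Normal data with known variance σ², a Normal(μ₀, σ₀²) prior on μ is conjugate. Posterior precision = 1/σ₀² + n/σ²; posterior mean is the precision-weighted average of μ₀ and x̄.
n·x̄ = 13·37.93 = 493.09.
σ₀² = 6.81² = 46.3761, σ² = 5.61² = 31.4721; σ² + n·σ₀² = 31.4721 + 13·46.3761 = 634.3614.
Posterior mean = (μ₀/σ₀² + n·x̄/σ²)/(1/σ₀² + n/σ²) = (σ²·μ₀ + σ₀²·n·x̄)/(σ² + n·σ₀²) = (31.4721·40.63 + 46.3761·493.09)/634.3614 = 24146.302572/634.3614 = 38.0640.

38.0640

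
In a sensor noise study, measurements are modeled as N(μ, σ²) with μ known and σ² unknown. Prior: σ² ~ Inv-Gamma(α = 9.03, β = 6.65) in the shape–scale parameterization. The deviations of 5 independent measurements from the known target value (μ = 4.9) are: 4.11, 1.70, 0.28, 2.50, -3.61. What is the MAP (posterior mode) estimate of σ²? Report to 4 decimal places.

2.0927

With known mean μ and an Inverse-Gamma(α, β) prior on σ², the Normal likelihood is conjugate: posterior is Inv-Gamma(α + n/2, β + Σ(xᵢ−μ)²/2).
Σ(xᵢ−μ)² = (4.11)² + (1.70)² + (0.28)² + (2.50)² + (-3.61)² = 39.1426.
Posterior: Inv-Gamma(9.03 + 5/2, 6.65 + 39.1426/2) = Inv-Gamma(11.53, 26.22130).
Mode = β/(α+1) = 26.22130/12.53 = 2.0927.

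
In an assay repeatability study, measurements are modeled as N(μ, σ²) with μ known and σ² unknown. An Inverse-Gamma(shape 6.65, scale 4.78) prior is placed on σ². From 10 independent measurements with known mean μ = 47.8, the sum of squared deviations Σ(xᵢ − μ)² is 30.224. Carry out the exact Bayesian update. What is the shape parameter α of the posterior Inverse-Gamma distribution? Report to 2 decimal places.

11.65

With known mean μ and an Inverse-Gamma(α, β) prior on σ², the Normal likelihood is conjugate: posterior is Inv-Gamma(α + n/2, β + Σ(xᵢ−μ)²/2).
Posterior: Inv-Gamma(6.65 + 10/2, 4.78 + 30.224/2) = Inv-Gamma(11.65, 19.8920).
Posterior α = 11.65.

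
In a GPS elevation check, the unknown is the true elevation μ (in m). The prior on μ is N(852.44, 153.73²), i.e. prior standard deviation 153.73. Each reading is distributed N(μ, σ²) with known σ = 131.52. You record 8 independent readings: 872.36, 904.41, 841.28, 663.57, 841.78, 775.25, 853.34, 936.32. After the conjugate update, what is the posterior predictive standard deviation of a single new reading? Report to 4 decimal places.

For Normal data with known variance σ², a Normal(μ₀, σ₀²) prior on μ is conjugate. Posterior precision = 1/σ₀² + n/σ²; posterior mean is the precision-weighted average of μ₀ and x̄.
σ₀² = 153.73² = 23632.9129, σ² = 131.52² = 17297.5104; σ² + n·σ₀² = 17297.5104 + 8·23632.9129 = 206360.8136.
Posterior precision = 1/σ₀² + n/σ² = 1/23632.9129 + 8/17297.5104 = (σ² + n·σ₀²)/(σ₀²σ²) = 206360.8136/(23632.9129·17297.5104); posterior variance σₙ² = σ₀²σ²/(σ² + n·σ₀²) = 23632.9129·17297.5104/206360.8136 = 1980.950499.
Predictive variance for one new observation = σₙ² + σ² = 23632.9129·17297.5104/206360.8136 + 17297.5104 = σ²·(σ₀² + 206360.8136)/206360.8136 = 17297.5104·229993.7265/206360.8136 = 19278.460899; SD = √(17297.5104·229993.7265/206360.8136) = 138.8469.

138.8469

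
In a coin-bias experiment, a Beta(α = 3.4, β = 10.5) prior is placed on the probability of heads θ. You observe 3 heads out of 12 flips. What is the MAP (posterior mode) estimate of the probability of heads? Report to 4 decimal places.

The Beta prior is conjugate to a Binomial/Bernoulli likelihood; the update adds successes to α and failures to β.
Posterior: Beta(α+k, β+n−k) = Beta(3.4+3, 10.5+9) = Beta(6.4, 19.5).
Mode of Beta(a,b) for a,b>1 is (a−1)/(a+b−2) = 5.4/23.9 = 0.2259.

0.2259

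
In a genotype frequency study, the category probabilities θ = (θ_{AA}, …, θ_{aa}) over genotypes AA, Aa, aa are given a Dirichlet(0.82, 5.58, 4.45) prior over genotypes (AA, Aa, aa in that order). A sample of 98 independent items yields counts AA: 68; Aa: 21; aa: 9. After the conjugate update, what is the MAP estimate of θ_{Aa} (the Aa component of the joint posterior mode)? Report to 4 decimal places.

The Dirichlet prior is conjugate to the Multinomial likelihood: each posterior αⱼ = prior αⱼ + observed count nⱼ.
Posterior concentration: (68.82, 26.58, 13.45), total = 108.85.
Joint mode component: (α_{Aa}−1)/(Σα−K) = 25.58/105.85 = 0.2417.

0.2417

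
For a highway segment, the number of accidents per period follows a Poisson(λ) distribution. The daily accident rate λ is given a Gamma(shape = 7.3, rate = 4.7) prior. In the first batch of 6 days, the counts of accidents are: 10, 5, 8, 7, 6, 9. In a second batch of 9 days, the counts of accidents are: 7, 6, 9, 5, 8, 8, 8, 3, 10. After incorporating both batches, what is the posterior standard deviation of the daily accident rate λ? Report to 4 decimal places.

0.5474

With a Gamma(shape α, rate β) prior, the Poisson likelihood is conjugate: the posterior is Gamma(α + ΣXᵢ, β + n).
Batch 1: sum of counts S = 45 over n = 6 days.
After batch 1: Gamma(α+S, β+n) = Gamma(7.3+45, 4.7+6) = Gamma(52.3, 10.7).
Batch 2: sum of counts S = 64 over n = 9 days.
After batch 2: Gamma(α+S, β+n) = Gamma(52.3+64, 10.7+9) = Gamma(116.3, 19.7).
SD = √α/β = √116.3/19.7 = 0.5474.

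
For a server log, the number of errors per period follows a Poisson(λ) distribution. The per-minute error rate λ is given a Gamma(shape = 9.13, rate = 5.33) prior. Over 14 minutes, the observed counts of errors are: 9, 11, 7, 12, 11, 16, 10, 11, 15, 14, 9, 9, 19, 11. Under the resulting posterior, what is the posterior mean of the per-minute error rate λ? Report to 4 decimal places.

With a Gamma(shape α, rate β) prior, the Poisson likelihood is conjugate: the posterior is Gamma(α + ΣXᵢ, β + n).
Sum of counts S = 164 over n = 14 minutes.
Posterior: Gamma(α+S, β+n) = Gamma(9.13+164, 5.33+14) = Gamma(173.13, 19.33).
Posterior mean = α/β = 173.13/19.33 = 8.9565.

8.9565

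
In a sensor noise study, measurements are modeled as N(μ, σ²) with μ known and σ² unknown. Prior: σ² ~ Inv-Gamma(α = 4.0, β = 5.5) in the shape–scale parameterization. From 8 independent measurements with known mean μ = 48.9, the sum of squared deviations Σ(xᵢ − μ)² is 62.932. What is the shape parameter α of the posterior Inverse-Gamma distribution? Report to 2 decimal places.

8.00

With known mean μ and an Inverse-Gamma(α, β) prior on σ², the Normal likelihood is conjugate: posterior is Inv-Gamma(α + n/2, β + Σ(xᵢ−μ)²/2).
Posterior: Inv-Gamma(4.0 + 8/2, 5.5 + 62.932/2) = Inv-Gamma(8.00, 36.9660).
Posterior α = 8.00.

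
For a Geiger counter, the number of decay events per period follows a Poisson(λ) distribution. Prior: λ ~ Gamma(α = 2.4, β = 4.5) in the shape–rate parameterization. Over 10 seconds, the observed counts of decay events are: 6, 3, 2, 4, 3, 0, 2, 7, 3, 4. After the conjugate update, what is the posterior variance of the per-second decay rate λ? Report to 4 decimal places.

0.1731

With a Gamma(shape α, rate β) prior, the Poisson likelihood is conjugate: the posterior is Gamma(α + ΣXᵢ, β + n).
Sum of counts S = 34 over n = 10 seconds.
Posterior: Gamma(α+S, β+n) = Gamma(2.4+34, 4.5+10) = Gamma(36.4, 14.5).
Var = α/β² = 36.4/14.5² = 0.1731.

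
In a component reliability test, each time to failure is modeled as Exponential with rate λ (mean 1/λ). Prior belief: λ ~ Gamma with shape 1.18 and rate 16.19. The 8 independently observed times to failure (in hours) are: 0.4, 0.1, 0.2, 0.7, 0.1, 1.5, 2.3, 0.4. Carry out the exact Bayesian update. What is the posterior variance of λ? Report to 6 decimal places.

0.019158

With a Gamma(shape α, rate β) prior on the exponential rate λ, the posterior after n observations with total T = Σxᵢ is Gamma(α+n, β+T).
Sum of observations T = 5.7 hours; n = 8.
Posterior: Gamma(1.18+8, 16.19+5.7) = Gamma(9.18, 21.89).
Var = α/β² = 0.019158.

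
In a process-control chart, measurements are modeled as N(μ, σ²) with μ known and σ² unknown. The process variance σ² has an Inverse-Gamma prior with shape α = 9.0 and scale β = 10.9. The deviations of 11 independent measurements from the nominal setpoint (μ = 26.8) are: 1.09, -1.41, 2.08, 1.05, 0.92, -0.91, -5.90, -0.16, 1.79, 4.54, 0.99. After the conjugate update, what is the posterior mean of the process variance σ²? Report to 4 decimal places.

3.3967

With known mean μ and an Inverse-Gamma(α, β) prior on σ², the Normal likelihood is conjugate: posterior is Inv-Gamma(α + n/2, β + Σ(xᵢ−μ)²/2).
Σ(xᵢ−μ)² = (1.09)² + (-1.41)² + (2.08)² + (1.05)² + (0.92)² + (-0.91)² + (-5.90)² + (-0.16)² + (1.79)² + (4.54)² + (0.99)² = 69.9110.
Posterior: Inv-Gamma(9.0 + 11/2, 10.9 + 69.9110/2) = Inv-Gamma(14.50, 45.85550).
E[σ²|data] = β/(α−1) = 45.85550/13.50 = 3.3967.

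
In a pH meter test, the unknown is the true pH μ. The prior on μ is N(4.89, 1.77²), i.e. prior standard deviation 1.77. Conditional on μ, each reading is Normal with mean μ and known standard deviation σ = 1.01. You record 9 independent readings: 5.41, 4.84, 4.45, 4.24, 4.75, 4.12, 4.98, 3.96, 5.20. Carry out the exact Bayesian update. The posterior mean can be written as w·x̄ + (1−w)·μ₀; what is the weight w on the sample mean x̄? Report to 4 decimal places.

0.9651

For Normal data with known variance σ², a Normal(μ₀, σ₀²) prior on μ is conjugate. Posterior precision = 1/σ₀² + n/σ²; posterior mean is the precision-weighted average of μ₀ and x̄.
σ₀² = 1.77² = 3.1329, σ² = 1.01² = 1.0201. Prior precision 1/σ₀² = 1/3.1329; data precision n/σ² = 9/1.0201.
w = (n/σ²)/(1/σ₀² + n/σ²) = n·σ₀²/(σ² + n·σ₀²) = 9·3.1329/(1.0201 + 9·3.1329) = 28.1961/29.2162 = 0.9651.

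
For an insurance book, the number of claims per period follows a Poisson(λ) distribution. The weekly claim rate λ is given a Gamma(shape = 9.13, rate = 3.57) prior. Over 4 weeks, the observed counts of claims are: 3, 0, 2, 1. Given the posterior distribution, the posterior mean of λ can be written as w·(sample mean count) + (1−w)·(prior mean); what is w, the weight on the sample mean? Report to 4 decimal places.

With a Gamma(shape α, rate β) prior, the Poisson likelihood is conjugate: the posterior is Gamma(α + ΣXᵢ, β + n).
Posterior mean = (α₀+S)/(β₀+n) = [n/(β₀+n)]·(S/n) + [β₀/(β₀+n)]·(α₀/β₀), so only n and β₀ enter the weight.
Weight on data w = n/(β₀+n) = 4/(3.57+4) = 4/7.57 = 0.5284.

0.5284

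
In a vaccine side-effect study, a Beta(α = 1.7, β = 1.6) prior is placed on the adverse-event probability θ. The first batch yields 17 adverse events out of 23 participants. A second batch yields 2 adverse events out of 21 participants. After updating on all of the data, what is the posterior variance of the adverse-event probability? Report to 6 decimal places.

The Beta prior is conjugate to a Binomial/Bernoulli likelihood; the update adds successes to α and failures to β.
After batch 1: Beta(1.7+17, 1.6+6) = Beta(18.7, 7.6).
After batch 2: Beta(18.7+2, 7.6+19) = Beta(20.7, 26.6).
Var = αβ/((α+β)²(α+β+1)) = 20.7·26.6/(47.3²·48.3) = 0.005095.

0.005095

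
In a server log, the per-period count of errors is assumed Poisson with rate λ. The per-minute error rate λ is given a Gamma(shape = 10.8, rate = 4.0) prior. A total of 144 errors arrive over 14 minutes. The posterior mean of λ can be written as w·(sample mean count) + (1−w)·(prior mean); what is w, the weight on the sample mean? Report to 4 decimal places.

0.7778

With a Gamma(shape α, rate β) prior, the Poisson likelihood is conjugate: the posterior is Gamma(α + ΣXᵢ, β + n).
Posterior mean = (α₀+S)/(β₀+n) = [n/(β₀+n)]·(S/n) + [β₀/(β₀+n)]·(α₀/β₀), so only n and β₀ enter the weight.
Weight on data w = n/(β₀+n) = 14/(4.0+14) = 14/18.0 = 0.7778.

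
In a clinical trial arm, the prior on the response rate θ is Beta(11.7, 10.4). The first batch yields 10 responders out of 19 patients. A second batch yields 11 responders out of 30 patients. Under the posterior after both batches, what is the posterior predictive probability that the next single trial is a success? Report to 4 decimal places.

The Beta prior is conjugate to a Binomial/Bernoulli likelihood; the update adds successes to α and failures to β.
After batch 1: Beta(11.7+10, 10.4+9) = Beta(21.7, 19.4).
After batch 2: Beta(21.7+11, 19.4+19) = Beta(32.7, 38.4).
For a single future Bernoulli trial, P(success | data) = α/(α+β) = 0.4599.

0.4599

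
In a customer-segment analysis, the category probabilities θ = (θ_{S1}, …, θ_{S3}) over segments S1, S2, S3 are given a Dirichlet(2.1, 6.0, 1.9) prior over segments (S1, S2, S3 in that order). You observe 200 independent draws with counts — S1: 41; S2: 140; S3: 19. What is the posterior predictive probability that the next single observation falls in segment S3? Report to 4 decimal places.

The Dirichlet prior is conjugate to the Multinomial likelihood: each posterior αⱼ = prior αⱼ + observed count nⱼ.
Posterior concentration: (43.1, 146.0, 20.9), total = 210.0.
P(next = S3 | data) = α_{S3}/Σα = 0.0995.

0.0995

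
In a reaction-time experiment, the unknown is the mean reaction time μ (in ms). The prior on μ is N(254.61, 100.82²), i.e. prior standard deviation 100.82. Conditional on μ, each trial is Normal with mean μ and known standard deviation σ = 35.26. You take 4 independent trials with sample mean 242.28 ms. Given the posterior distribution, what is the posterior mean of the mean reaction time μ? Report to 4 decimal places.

242.6458

For Normal data with known variance σ², a Normal(μ₀, σ₀²) prior on μ is conjugate. Posterior precision = 1/σ₀² + n/σ²; posterior mean is the precision-weighted average of μ₀ and x̄.
n·x̄ = 4·242.28 = 969.12.
σ₀² = 100.82² = 10164.6724, σ² = 35.26² = 1243.2676; σ² + n·σ₀² = 1243.2676 + 4·10164.6724 = 41901.9572.
Posterior mean = (μ₀/σ₀² + n·x̄/σ²)/(1/σ₀² + n/σ²) = (σ²·μ₀ + σ₀²·n·x̄)/(σ² + n·σ₀²) = (1243.2676·254.61 + 10164.6724·969.12)/41901.9572 = 10167335.679924/41901.9572 = 242.6458.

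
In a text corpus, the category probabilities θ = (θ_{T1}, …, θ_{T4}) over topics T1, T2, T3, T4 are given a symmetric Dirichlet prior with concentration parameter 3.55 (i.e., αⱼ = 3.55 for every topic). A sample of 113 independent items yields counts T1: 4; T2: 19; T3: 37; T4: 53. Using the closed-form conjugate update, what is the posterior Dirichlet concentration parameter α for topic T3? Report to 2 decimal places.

The Dirichlet prior is conjugate to the Multinomial likelihood: each posterior αⱼ = prior αⱼ + observed count nⱼ.
Posterior concentration: (7.55, 22.55, 40.55, 56.55), total = 127.20.
α_{T3} = 3.55 + 37 = 40.55.

40.55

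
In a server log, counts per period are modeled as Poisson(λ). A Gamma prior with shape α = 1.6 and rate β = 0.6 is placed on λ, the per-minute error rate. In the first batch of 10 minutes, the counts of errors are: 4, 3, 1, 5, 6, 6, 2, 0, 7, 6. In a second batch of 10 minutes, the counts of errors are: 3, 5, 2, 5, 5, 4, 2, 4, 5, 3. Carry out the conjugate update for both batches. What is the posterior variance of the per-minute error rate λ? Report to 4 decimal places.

With a Gamma(shape α, rate β) prior, the Poisson likelihood is conjugate: the posterior is Gamma(α + ΣXᵢ, β + n).
Batch 1: sum of counts S = 40 over n = 10 minutes.
After batch 1: Gamma(α+S, β+n) = Gamma(1.6+40, 0.6+10) = Gamma(41.6, 10.6).
Batch 2: sum of counts S = 38 over n = 10 minutes.
After batch 2: Gamma(α+S, β+n) = Gamma(41.6+38, 10.6+10) = Gamma(79.6, 20.6).
Var = α/β² = 79.6/20.6² = 0.1876.

0.1876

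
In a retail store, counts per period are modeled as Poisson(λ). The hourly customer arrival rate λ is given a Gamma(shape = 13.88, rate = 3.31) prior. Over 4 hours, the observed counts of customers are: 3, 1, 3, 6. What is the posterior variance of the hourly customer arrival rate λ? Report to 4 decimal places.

With a Gamma(shape α, rate β) prior, the Poisson likelihood is conjugate: the posterior is Gamma(α + ΣXᵢ, β + n).
Sum of counts S = 13 over n = 4 hours.
Posterior: Gamma(α+S, β+n) = Gamma(13.88+13, 3.31+4) = Gamma(26.88, 7.31).
Var = α/β² = 26.88/7.31² = 0.5030.

0.5030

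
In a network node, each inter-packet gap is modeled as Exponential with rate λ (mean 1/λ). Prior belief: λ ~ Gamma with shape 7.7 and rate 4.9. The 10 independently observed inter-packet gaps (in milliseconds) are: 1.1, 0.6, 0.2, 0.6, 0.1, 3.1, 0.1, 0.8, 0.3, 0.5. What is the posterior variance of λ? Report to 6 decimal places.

0.116994

With a Gamma(shape α, rate β) prior on the exponential rate λ, the posterior after n observations with total T = Σxᵢ is Gamma(α+n, β+T).
Sum of observations T = 7.4 milliseconds; n = 10.
Posterior: Gamma(7.7+10, 4.9+7.4) = Gamma(17.7, 12.3).
Var = α/β² = 0.116994.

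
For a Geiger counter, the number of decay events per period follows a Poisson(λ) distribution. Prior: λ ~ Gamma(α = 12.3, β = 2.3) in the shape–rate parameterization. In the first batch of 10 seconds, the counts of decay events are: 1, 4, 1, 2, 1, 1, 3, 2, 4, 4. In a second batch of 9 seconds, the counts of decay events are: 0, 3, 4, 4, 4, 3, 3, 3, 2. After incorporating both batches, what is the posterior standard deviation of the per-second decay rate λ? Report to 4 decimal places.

With a Gamma(shape α, rate β) prior, the Poisson likelihood is conjugate: the posterior is Gamma(α + ΣXᵢ, β + n).
Batch 1: sum of counts S = 23 over n = 10 seconds.
After batch 1: Gamma(α+S, β+n) = Gamma(12.3+23, 2.3+10) = Gamma(35.3, 12.3).
Batch 2: sum of counts S = 26 over n = 9 seconds.
After batch 2: Gamma(α+S, β+n) = Gamma(35.3+26, 12.3+9) = Gamma(61.3, 21.3).
SD = √α/β = √61.3/21.3 = 0.3676.

0.3676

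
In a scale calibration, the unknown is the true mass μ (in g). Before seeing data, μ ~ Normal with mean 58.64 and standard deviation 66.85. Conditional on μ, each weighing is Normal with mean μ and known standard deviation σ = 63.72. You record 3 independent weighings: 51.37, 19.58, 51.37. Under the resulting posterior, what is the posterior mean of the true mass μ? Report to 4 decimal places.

For Normal data with known variance σ², a Normal(μ₀, σ₀²) prior on μ is conjugate. Posterior precision = 1/σ₀² + n/σ²; posterior mean is the precision-weighted average of μ₀ and x̄.
Σxᵢ = 51.37 + 19.58 + 51.37 = 122.32, so n·x̄ = 122.32.
σ₀² = 66.85² = 4468.9225, σ² = 63.72² = 4060.2384; σ² + n·σ₀² = 4060.2384 + 3·4468.9225 = 17467.0059.
Posterior mean = (μ₀/σ₀² + n·x̄/σ²)/(1/σ₀² + n/σ²) = (σ²·μ₀ + σ₀²·n·x̄)/(σ² + n·σ₀²) = (4060.2384·58.64 + 4468.9225·122.32)/17467.0059 = 784730.979976/17467.0059 = 44.9265.

44.9265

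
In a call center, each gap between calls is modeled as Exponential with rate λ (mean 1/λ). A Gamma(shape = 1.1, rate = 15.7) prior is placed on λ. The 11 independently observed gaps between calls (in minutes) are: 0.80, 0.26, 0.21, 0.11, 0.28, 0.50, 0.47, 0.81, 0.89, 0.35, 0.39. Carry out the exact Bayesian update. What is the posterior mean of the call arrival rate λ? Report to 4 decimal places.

With a Gamma(shape α, rate β) prior on the exponential rate λ, the posterior after n observations with total T = Σxᵢ is Gamma(α+n, β+T).
Sum of observations T = 5.07 minutes; n = 11.
Posterior: Gamma(1.1+11, 15.7+5.07) = Gamma(12.1, 20.77).
Posterior mean of λ = α/β = 12.1/20.77 = 0.5826.

0.5826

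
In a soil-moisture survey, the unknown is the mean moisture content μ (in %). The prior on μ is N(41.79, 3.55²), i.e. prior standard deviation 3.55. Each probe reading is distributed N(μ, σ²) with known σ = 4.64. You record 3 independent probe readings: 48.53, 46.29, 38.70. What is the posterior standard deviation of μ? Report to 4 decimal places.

For Normal data with known variance σ², a Normal(μ₀, σ₀²) prior on μ is conjugate. Posterior precision = 1/σ₀² + n/σ²; posterior mean is the precision-weighted average of μ₀ and x̄.
σ₀² = 3.55² = 12.6025, σ² = 4.64² = 21.5296; σ² + n·σ₀² = 21.5296 + 3·12.6025 = 59.3371.
Posterior precision = 1/σ₀² + n/σ² = 1/12.6025 + 3/21.5296 = (σ² + n·σ₀²)/(σ₀²σ²) = 59.3371/(12.6025·21.5296); posterior variance σₙ² = σ₀²σ²/(σ² + n·σ₀²) = 12.6025·21.5296/59.3371 = 4.572633.
Posterior SD = √σₙ² = √(12.6025·21.5296/59.3371) = 2.1384.

2.1384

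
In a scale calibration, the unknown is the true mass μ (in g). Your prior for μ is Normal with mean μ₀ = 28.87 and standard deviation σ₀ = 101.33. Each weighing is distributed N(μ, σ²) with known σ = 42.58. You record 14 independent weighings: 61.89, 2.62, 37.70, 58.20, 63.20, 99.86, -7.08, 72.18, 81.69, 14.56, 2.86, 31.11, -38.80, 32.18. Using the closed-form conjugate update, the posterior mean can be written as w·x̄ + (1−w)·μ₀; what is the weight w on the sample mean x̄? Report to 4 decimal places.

For Normal data with known variance σ², a Normal(μ₀, σ₀²) prior on μ is conjugate. Posterior precision = 1/σ₀² + n/σ²; posterior mean is the precision-weighted average of μ₀ and x̄.
σ₀² = 101.33² = 10267.7689, σ² = 42.58² = 1813.0564. Prior precision 1/σ₀² = 1/10267.7689; data precision n/σ² = 14/1813.0564.
w = (n/σ²)/(1/σ₀² + n/σ²) = n·σ₀²/(σ² + n·σ₀²) = 14·10267.7689/(1813.0564 + 14·10267.7689) = 143748.7646/145561.821 = 0.9875.

0.9875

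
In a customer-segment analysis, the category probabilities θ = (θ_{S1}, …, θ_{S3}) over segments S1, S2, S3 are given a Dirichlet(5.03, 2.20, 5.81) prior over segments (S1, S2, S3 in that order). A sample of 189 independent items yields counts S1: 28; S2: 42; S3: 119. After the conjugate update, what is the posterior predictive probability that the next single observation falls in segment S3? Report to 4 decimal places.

The Dirichlet prior is conjugate to the Multinomial likelihood: each posterior αⱼ = prior αⱼ + observed count nⱼ.
Posterior concentration: (33.03, 44.20, 124.81), total = 202.04.
P(next = S3 | data) = α_{S3}/Σα = 0.6177.

0.6177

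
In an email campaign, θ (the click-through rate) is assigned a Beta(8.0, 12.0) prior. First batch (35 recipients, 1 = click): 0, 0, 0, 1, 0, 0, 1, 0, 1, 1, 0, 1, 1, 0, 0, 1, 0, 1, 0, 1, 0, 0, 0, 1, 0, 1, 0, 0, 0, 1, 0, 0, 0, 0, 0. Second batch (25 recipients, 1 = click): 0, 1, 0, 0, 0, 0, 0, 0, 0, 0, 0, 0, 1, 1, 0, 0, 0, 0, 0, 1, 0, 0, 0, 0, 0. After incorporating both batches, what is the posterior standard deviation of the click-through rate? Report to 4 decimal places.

The Beta prior is conjugate to a Binomial/Bernoulli likelihood; the update adds successes to α and failures to β.
After batch 1: Beta(8.0+12, 12.0+23) = Beta(20.0, 35.0).
After batch 2: Beta(20.0+4, 35.0+21) = Beta(24.0, 56.0).
Var = αβ/((α+β)²(α+β+1)) = 24.0·56.0/(80.0²·81.0) = 0.00259259; SD = √0.00259259 = 0.0509.

0.0509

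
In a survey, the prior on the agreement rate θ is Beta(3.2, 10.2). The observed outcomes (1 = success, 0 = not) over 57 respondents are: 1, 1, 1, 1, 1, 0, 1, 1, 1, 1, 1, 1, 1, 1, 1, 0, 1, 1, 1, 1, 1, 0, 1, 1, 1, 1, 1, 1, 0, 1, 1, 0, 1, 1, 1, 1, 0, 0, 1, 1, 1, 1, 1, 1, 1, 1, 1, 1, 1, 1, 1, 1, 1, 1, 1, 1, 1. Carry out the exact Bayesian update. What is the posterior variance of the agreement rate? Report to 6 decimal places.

0.002586

The Beta prior is conjugate to a Binomial/Bernoulli likelihood; the update adds successes to α and failures to β.
Posterior: Beta(α+k, β+n−k) = Beta(3.2+50, 10.2+7) = Beta(53.2, 17.2).
Var = αβ/((α+β)²(α+β+1)) = 53.2·17.2/(70.4²·71.4) = 0.002586.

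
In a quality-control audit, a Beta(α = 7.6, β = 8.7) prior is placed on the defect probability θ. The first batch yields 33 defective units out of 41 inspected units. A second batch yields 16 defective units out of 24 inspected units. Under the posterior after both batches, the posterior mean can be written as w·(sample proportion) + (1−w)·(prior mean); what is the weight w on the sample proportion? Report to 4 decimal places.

The Beta prior is conjugate to a Binomial/Bernoulli likelihood; the update adds successes to α and failures to β.
Total number of inspected units: n = 41 + 24 = 65.
Posterior mean = (α₀+k)/(α₀+β₀+n) = [n/(α₀+β₀+n)]·(k/n) + [(α₀+β₀)/(α₀+β₀+n)]·α₀/(α₀+β₀), so only n and the prior enter the weight.
The weight on the data is w = n/(α₀+β₀+n) = 65/(7.6+8.7+65) = 65/81.3 = 0.7995.

0.7995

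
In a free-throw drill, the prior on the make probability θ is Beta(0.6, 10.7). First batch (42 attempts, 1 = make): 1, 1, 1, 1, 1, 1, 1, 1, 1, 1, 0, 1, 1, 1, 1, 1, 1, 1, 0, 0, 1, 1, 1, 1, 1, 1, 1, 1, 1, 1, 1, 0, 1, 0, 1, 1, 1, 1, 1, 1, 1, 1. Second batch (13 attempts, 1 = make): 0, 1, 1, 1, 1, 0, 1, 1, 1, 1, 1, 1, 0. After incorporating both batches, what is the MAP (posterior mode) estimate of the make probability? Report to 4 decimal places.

The Beta prior is conjugate to a Binomial/Bernoulli likelihood; the update adds successes to α and failures to β.
After batch 1: Beta(0.6+37, 10.7+5) = Beta(37.6, 15.7).
After batch 2: Beta(37.6+10, 15.7+3) = Beta(47.6, 18.7).
Mode of Beta(a,b) for a,b>1 is (a−1)/(a+b−2) = 46.6/64.3 = 0.7247.

0.7247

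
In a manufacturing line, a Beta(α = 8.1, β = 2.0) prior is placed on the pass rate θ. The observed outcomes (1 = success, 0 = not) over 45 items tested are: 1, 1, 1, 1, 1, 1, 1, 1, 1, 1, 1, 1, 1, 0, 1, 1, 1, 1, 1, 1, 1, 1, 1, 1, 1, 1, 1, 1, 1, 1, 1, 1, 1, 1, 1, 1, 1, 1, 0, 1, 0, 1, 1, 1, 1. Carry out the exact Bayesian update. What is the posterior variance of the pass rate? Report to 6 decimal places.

0.001471

The Beta prior is conjugate to a Binomial/Bernoulli likelihood; the update adds successes to α and failures to β.
Posterior: Beta(α+k, β+n−k) = Beta(8.1+42, 2.0+3) = Beta(50.1, 5.0).
Var = αβ/((α+β)²(α+β+1)) = 50.1·5.0/(55.1²·56.1) = 0.001471.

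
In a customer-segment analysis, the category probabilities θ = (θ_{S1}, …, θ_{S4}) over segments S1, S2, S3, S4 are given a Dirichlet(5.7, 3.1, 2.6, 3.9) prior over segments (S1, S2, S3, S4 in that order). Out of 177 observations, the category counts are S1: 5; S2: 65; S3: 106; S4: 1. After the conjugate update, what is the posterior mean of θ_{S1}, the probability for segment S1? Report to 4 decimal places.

The Dirichlet prior is conjugate to the Multinomial likelihood: each posterior αⱼ = prior αⱼ + observed count nⱼ.
Posterior concentration: (10.7, 68.1, 108.6, 4.9), total = 192.3.
E[θ_{S1}|data] = α_{S1}/Σα = 10.7/192.3 = 0.0556.

0.0556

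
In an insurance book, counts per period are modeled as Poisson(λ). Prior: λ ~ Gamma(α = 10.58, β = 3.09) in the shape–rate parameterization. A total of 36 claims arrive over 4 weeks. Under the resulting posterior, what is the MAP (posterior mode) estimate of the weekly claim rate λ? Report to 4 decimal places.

With a Gamma(shape α, rate β) prior, the Poisson likelihood is conjugate: the posterior is Gamma(α + ΣXᵢ, β + n).
Posterior: Gamma(α+S, β+n) = Gamma(10.58+36, 3.09+4) = Gamma(46.58, 7.09).
Mode of Gamma(α,β) for α≥1 is (α−1)/β = 45.58/7.09 = 6.4288.

6.4288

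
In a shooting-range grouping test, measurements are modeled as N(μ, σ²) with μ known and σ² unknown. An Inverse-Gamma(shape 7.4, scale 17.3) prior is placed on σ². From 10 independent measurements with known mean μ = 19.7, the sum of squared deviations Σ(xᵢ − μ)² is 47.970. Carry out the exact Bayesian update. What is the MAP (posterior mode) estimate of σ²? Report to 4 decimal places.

With known mean μ and an Inverse-Gamma(α, β) prior on σ², the Normal likelihood is conjugate: posterior is Inv-Gamma(α + n/2, β + Σ(xᵢ−μ)²/2).
Posterior: Inv-Gamma(7.4 + 10/2, 17.3 + 47.970/2) = Inv-Gamma(12.40, 41.2850).
Mode = β/(α+1) = 41.2850/13.40 = 3.0810.

3.0810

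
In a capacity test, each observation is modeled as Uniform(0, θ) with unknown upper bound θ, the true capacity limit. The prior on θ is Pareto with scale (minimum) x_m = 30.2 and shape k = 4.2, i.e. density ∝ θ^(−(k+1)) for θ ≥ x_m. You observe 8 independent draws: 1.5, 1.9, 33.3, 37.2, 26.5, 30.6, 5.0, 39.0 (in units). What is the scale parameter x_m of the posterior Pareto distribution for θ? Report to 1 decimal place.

39.0

A Pareto(scale x_m, shape k) prior on the upper bound θ of Uniform(0, θ) is conjugate: posterior is Pareto(max(x_m, max xᵢ), k + n).
Sample maximum = 39.0; prior scale x_m = 30.2 → posterior scale = max = 39.0.
Posterior shape = 4.2 + 8 = 12.2.
Posterior scale x_m = 39.0.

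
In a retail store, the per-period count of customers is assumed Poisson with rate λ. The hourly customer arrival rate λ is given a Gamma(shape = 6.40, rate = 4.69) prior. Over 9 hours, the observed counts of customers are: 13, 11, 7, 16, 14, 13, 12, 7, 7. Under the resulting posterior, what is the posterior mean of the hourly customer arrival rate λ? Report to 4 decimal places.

7.7721

With a Gamma(shape α, rate β) prior, the Poisson likelihood is conjugate: the posterior is Gamma(α + ΣXᵢ, β + n).
Sum of counts S = 100 over n = 9 hours.
Posterior: Gamma(α+S, β+n) = Gamma(6.40+100, 4.69+9) = Gamma(106.40, 13.69).
Posterior mean = α/β = 106.40/13.69 = 7.7721.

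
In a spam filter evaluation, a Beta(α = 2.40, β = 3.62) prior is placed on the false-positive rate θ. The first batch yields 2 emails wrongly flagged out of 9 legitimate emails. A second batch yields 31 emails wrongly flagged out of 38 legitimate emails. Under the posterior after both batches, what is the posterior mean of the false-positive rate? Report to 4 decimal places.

The Beta prior is conjugate to a Binomial/Bernoulli likelihood; the update adds successes to α and failures to β.
After batch 1: Beta(2.40+2, 3.62+7) = Beta(4.40, 10.62).
After batch 2: Beta(4.40+31, 10.62+7) = Beta(35.40, 17.62).
Posterior mean = α/(α+β) = 35.40/53.02 = 0.6677.

0.6677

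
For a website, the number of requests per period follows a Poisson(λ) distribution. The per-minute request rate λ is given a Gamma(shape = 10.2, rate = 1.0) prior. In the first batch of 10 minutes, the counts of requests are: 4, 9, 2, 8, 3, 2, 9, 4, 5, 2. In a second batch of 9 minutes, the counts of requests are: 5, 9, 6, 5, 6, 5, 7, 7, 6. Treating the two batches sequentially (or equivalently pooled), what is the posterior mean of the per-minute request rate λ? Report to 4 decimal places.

5.7100

With a Gamma(shape α, rate β) prior, the Poisson likelihood is conjugate: the posterior is Gamma(α + ΣXᵢ, β + n).
Batch 1: sum of counts S = 48 over n = 10 minutes.
After batch 1: Gamma(α+S, β+n) = Gamma(10.2+48, 1.0+10) = Gamma(58.2, 11.0).
Batch 2: sum of counts S = 56 over n = 9 minutes.
After batch 2: Gamma(α+S, β+n) = Gamma(58.2+56, 11.0+9) = Gamma(114.2, 20.0).
Posterior mean = α/β = 114.2/20.0 = 5.7100.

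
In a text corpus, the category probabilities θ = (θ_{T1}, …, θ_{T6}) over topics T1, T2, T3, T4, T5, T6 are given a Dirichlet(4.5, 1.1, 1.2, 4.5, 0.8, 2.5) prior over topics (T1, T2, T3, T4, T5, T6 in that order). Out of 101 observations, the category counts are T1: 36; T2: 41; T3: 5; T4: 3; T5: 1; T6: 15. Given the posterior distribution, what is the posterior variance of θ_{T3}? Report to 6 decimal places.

The Dirichlet prior is conjugate to the Multinomial likelihood: each posterior αⱼ = prior αⱼ + observed count nⱼ.
Posterior concentration: (40.5, 42.1, 6.2, 7.5, 1.8, 17.5), total = 115.6.
Var[θ_j] = α_j(Σα−α_j)/((Σα)²(Σα+1)) = 6.2·109.4/(115.6²·116.6) = 0.000435.

0.000435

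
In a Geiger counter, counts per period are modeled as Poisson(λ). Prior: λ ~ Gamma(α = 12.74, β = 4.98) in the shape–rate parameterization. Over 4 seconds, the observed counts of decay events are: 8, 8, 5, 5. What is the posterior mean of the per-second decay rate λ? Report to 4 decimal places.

With a Gamma(shape α, rate β) prior, the Poisson likelihood is conjugate: the posterior is Gamma(α + ΣXᵢ, β + n).
Sum of counts S = 26 over n = 4 seconds.
Posterior: Gamma(α+S, β+n) = Gamma(12.74+26, 4.98+4) = Gamma(38.74, 8.98).
Posterior mean = α/β = 38.74/8.98 = 4.3140.

4.3140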